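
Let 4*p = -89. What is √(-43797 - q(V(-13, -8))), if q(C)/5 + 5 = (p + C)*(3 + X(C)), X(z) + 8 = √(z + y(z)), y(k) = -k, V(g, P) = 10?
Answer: I*√176313/2 ≈ 209.95*I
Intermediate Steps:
X(z) = -8 (X(z) = -8 + √(z - z) = -8 + √0 = -8 + 0 = -8)
p = -89/4 (p = (¼)*(-89) = -89/4 ≈ -22.250)
q(C) = 2125/4 - 25*C (q(C) = -25 + 5*((-89/4 + C)*(3 - 8)) = -25 + 5*((-89/4 + C)*(-5)) = -25 + 5*(445/4 - 5*C) = -25 + (2225/4 - 25*C) = 2125/4 - 25*C)
√(-43797 - q(V(-13, -8))) = √(-43797 - (2125/4 - 25*10)) = √(-43797 - (2125/4 - 250)) = √(-43797 - 1*1125/4) = √(-43797 - 1125/4) = √(-176313/4) = I*√176313/2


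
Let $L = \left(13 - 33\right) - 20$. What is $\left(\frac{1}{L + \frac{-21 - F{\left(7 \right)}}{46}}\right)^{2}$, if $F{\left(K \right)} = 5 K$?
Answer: $\frac{529}{898704} \approx 0.00058863$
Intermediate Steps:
$L = -40$ ($L = -20 - 20 = -40$)
$\left(\frac{1}{L + \frac{-21 - F{\left(7 \right)}}{46}}\right)^{2} = \left(\frac{1}{-40 + \frac{-21 - 5 \cdot 7}{46}}\right)^{2} = \left(\frac{1}{-40 + \left(-21 - 35\right) \frac{1}{46}}\right)^{2} = \left(\frac{1}{-40 - \frac{28}{23}}\right)^{2} = \left(\frac{1}{- \frac{948}{23}}\right)^{2} = \left(- \frac{23}{948}\right)^{2} = \frac{529}{898704}$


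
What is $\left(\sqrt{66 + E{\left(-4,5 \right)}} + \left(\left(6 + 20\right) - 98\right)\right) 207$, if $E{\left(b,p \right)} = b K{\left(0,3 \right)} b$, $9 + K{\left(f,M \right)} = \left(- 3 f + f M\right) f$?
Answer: $-14904 + 207 i \sqrt{78} \approx -14904.0 + 1828.2 i$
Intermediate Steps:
$K{\left(f,M \right)} = -9 + f \left(- 3 f + M f\right)$ ($K{\left(f,M \right)} = -9 + \left(- 3 f + f M\right) f = -9 + \left(- 3 f + M f\right) f = -9 + f \left(- 3 f + M f\right)$)
$E{\left(b,p \right)} = - 9 b^{2}$ ($E{\left(b,p \right)} = b \left(-9 - 3 \cdot 0^{2} + 3 \cdot 0^{2}\right) b = b \left(-9 - 0 + 3 \cdot 0\right) b = b \left(-9 + 0 + 0\right) b = b \left(-9\right) b = - 9 b b = - 9 b^{2}$)
$\left(\sqrt{66 + E{\left(-4,5 \right)}} + \left(\left(6 + 20\right) - 98\right)\right) 207 = \left(\sqrt{66 - 9 \left(-4\right)^{2}} + \left(\left(6 + 20\right) - 98\right)\right) 207 = \left(\sqrt{66 - 144} + \left(26 - 98\right)\right) 207 = \left(\sqrt{66 - 144} - 72\right) 207 = \left(\sqrt{-78} - 72\right) 207 = \left(i \sqrt{78} - 72\right) 207 = \left(-72 + i \sqrt{78}\right) 207 = -14904 + 207 i \sqrt{78}$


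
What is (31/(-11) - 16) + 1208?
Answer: 13081/11 ≈ 1189.2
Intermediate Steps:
(31/(-11) - 16) + 1208 = (31*(-1/11) - 16) + 1208 = (-31/11 - 16) + 1208 = -207/11 + 1208 = 13081/11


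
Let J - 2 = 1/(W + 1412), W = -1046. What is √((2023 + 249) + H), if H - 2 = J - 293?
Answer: √265635114/366 ≈ 44.531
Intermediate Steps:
J = 733/366 (J = 2 + 1/(-1046 + 1412) = 2 + 1/366 = 733/366 ≈ 2.0027)
H = -105773/366 (H = 2 + (733/366 - 293) = 2 - 106505/366 = -105773/366 ≈ -289.00)
√((2023 + 249) + H) = √((2023 + 249) - 105773/366) = √(2272 - 105773/366) = √(725779/366) = √265635114/366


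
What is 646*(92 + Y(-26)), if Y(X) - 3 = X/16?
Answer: 241281/4 ≈ 60320.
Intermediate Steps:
Y(X) = 3 + X/16
646*(92 + Y(-26)) = 646*(92 + (3 + (1/16)*(-26))) = 646*(92 + (3 - 13/8)) = 646*(92 + 11/8) = 646*(747/8) = 241281/4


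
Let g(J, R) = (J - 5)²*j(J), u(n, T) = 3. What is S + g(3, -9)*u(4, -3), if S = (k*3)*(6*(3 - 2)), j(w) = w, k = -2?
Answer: 0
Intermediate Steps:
S = -36 (S = (-2*3)*(6*(3 - 2)) = -36 ≈ -36.000)
g(J, R) = J*(-5 + J)² (g(J, R) = (J - 5)²*J = (-5 + J)²*J = J*(-5 + J)²)
S + g(3, -9)*u(4, -3) = -36 + (3*(-5 + 3)²)*3 = -36 + (3*(-2)²)*3 = -36 + (3*4)*3 = -36 + 12*3 = -36 + 36 = 0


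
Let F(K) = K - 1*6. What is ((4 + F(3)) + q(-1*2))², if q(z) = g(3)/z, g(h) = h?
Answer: ¼ ≈ 0.25000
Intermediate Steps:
F(K) = -6 + K (F(K) = K - 6 = -6 + K)
q(z) = 3/z
((4 + F(3)) + q(-1*2))² = ((4 + (-6 + 3)) + 3/((-1*2)))² = ((4 - 3) + 3/(-2))² = (1 + 3*(-½))² = (1 - 3/2)² = (-½)² = ¼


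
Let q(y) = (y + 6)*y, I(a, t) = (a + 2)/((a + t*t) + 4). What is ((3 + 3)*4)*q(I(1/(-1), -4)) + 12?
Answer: 7092/361 ≈ 19.645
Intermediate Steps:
I(a, t) = (2 + a)/(4 + a + t**2) (I(a, t) = (2 + a)/((a + t**2) + 4) = (2 + a)/(4 + a + t**2))
q(y) = y*(6 + y) (q(y) = (6 + y)*y = y*(6 + y))
((3 + 3)*4)*q(I(1/(-1), -4)) + 12 = ((3 + 3)*4)*(((2 + 1/(-1))/(4 + 1/(-1) + (-4)**2))*(6 + (2 + 1/(-1))/(4 + 1/(-1) + (-4)**2))) + 12 = (6*4)*(((2 - 1)/(4 - 1 + 16))*(6 + (2 - 1)/(4 - 1 + 16))) + 12 = 24*((1/19)*(6 + 1/19)) + 12 = 24*(((1/19)*1)*(6 + (1/19)*1)) + 12 = 24*((6 + 1/19)/19) + 12 = 24*((1/19)*(115/19)) + 12 = 24*(115/361) + 12 = 2760/361 + 12 = 7092/361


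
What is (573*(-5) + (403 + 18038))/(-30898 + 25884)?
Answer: -7788/2507 ≈ -3.1065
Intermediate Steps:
(573*(-5) + (403 + 18038))/(-30898 + 25884) = (-2865 + 18441)/(-5014) = 15576*(-1/5014) = -7788/2507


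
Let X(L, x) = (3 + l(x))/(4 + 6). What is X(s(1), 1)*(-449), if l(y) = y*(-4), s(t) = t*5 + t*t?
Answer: 449/10 ≈ 44.900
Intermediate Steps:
s(t) = t**2 + 5*t (s(t) = 5*t + t**2 = t**2 + 5*t)
l(y) = -4*y
X(L, x) = 3/10 - 2*x/5 (X(L, x) = (3 - 4*x)/(4 + 6) = (3 - 4*x)/10 = (3 - 4*x)*(1/10) = 3/10 - 2*x/5)
X(s(1), 1)*(-449) = (3/10 - 2/5*1)*(-449) = (3/10 - 2/5)*(-449) = -1/10*(-449) = 449/10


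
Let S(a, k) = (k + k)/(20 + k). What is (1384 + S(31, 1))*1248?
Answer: 12091456/7 ≈ 1.7274e+6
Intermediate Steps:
S(a, k) = 2*k/(20 + k) (S(a, k) = (2*k)/(20 + k) = 2*k/(20 + k))
(1384 + S(31, 1))*1248 = (1384 + 2*1/(20 + 1))*1248 = (1384 + 2*1/21)*1248 = (1384 + 2*1*(1/21))*1248 = (1384 + 2/21)*1248 = (29066/21)*1248 = 12091456/7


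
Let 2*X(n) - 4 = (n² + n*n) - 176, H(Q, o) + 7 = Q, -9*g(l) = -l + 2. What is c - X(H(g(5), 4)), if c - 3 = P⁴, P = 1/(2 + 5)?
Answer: 962810/21609 ≈ 44.556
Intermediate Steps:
g(l) = -2/9 + l/9 (g(l) = -(-l + 2)/9 = -(2 - l)/9 = -2/9 + l/9)
P = ⅐ (P = 1/7 = ⅐ ≈ 0.14286)
H(Q, o) = -7 + Q
c = 7204/2401 (c = 3 + (⅐)⁴ = 3 + 1/2401 = 7204/2401 ≈ 3.0004)
X(n) = -86 + n² (X(n) = 2 + ((n² + n*n) - 176)/2 = 2 + ((n² + n²) - 176)/2 = 2 + (2*n² - 176)/2 = 2 + (-176 + 2*n²)/2 = 2 + (-88 + n²) = -86 + n²)
c - X(H(g(5), 4)) = 7204/2401 - (-86 + (-7 + (-2/9 + (⅑)*5))²) = 7204/2401 - (-86 + (-7 + (-2/9 + 5/9))²) = 7204/2401 - (-86 + (-7 + ⅓)²) = 7204/2401 - (-86 + (-20/3)²) = 7204/2401 - (-86 + 400/9) = 7204/2401 - 1*(-374/9) = 7204/2401 + 374/9 = 962810/21609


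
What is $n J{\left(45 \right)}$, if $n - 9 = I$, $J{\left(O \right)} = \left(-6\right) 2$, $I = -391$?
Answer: $4584$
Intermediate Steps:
$J{\left(O \right)} = -12$
$n = -382$ ($n = 9 - 391 = -382$)
$n J{\left(45 \right)} = \left(-382\right) \left(-12\right) = 4584$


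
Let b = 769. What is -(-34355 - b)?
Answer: 35124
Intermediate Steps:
-(-34355 - b) = -(-34355 - 1*769) = -(-34355 - 769) = -1*(-35124) = 35124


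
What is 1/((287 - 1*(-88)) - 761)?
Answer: -1/386 ≈ -0.0025907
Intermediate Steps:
1/((287 - 1*(-88)) - 761) = 1/((287 + 88) - 761) = 1/(375 - 761) = 1/(-386) = -1/386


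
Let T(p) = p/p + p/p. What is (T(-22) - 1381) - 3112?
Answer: -4491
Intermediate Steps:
T(p) = 2 (T(p) = 1 + 1 = 2)
(T(-22) - 1381) - 3112 = (2 - 1381) - 3112 = -1379 - 3112 = -4491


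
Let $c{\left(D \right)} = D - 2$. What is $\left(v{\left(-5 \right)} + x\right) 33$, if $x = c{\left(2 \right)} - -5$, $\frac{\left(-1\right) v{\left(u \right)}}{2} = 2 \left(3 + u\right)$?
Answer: $429$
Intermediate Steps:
$c{\left(D \right)} = -2 + D$ ($c{\left(D \right)} = D - 2 = -2 + D$)
$v{\left(u \right)} = -12 - 4 u$ ($v{\left(u \right)} = - 2 \cdot 2 \left(3 + u\right) = - 2 \left(6 + 2 u\right) = -12 - 4 u$)
$x = 5$ ($x = \left(-2 + 2\right) - -5 = 0 + 5 = 5$)
$\left(v{\left(-5 \right)} + x\right) 33 = \left(\left(-12 - -20\right) + 5\right) 33 = \left(\left(-12 + 20\right) + 5\right) 33 = \left(8 + 5\right) 33 = 13 \cdot 33 = 429$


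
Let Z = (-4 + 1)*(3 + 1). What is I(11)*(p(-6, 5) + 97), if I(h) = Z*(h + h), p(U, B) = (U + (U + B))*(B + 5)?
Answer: -7128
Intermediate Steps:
Z = -12 (Z = -3*4 = -12)
p(U, B) = (5 + B)*(B + 2*U) (p(U, B) = (U + (B + U))*(5 + B) = (B + 2*U)*(5 + B) = (5 + B)*(B + 2*U))
I(h) = -24*h (I(h) = -12*(h + h) = -24*h)
I(11)*(p(-6, 5) + 97) = (-24*11)*((5**2 + 5*5 + 10*(-6) + 2*5*(-6)) + 97) = -264*((25 + 25 - 60 - 60) + 97) = -264*(-70 + 97) = -264*27 = -7128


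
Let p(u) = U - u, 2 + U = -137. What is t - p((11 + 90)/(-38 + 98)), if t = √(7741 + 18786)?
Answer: 8441/60 + √26527 ≈ 303.55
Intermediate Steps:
U = -139 (U = -2 - 137 = -139)
t = √26527 ≈ 162.87
p(u) = -139 - u
t - p((11 + 90)/(-38 + 98)) = √26527 - (-139 - (11 + 90)/(-38 + 98)) = √26527 - (-139 - 101/60) = √26527 - 1*(-8441/60) = √26527 + 8441/60 = 8441/60 + √26527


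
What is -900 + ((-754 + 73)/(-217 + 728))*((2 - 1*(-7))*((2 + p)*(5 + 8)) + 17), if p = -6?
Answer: -152769/511 ≈ -298.96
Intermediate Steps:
-900 + ((-754 + 73)/(-217 + 728))*((2 - 1*(-7))*((2 + p)*(5 + 8)) + 17) = -900 + ((-754 + 73)/(-217 + 728))*((2 - 1*(-7))*((2 - 6)*(5 + 8)) + 17) = -900 + (-681/511)*((2 + 7)*(-4*13) + 17) = -900 + (-681*1/511)*(9*(-52) + 17) = -900 - 681*(-468 + 17)/511 = -900 - 681/511*(-451) = -900 + 307131/511 = -152769/511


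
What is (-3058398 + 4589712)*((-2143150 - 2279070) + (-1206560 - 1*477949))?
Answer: -9351319611906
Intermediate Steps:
(-3058398 + 4589712)*((-2143150 - 2279070) + (-1206560 - 1*477949)) = 1531314*(-4422220 + (-1206560 - 477949)) = 1531314*(-4422220 - 1684509) = 1531314*(-6106729) = -9351319611906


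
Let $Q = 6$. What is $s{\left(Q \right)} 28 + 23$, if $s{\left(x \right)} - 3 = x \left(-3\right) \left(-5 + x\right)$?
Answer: $-397$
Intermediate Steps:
$s{\left(x \right)} = 3 - 3 x \left(-5 + x\right)$ ($s{\left(x \right)} = 3 + x \left(-3\right) \left(-5 + x\right) = 3 + - 3 x \left(-5 + x\right) = 3 - 3 x \left(-5 + x\right)$)
$s{\left(Q \right)} 28 + 23 = \left(3 - 3 \cdot 6^{2} + 15 \cdot 6\right) 28 + 23 = \left(3 - 108 + 90\right) 28 + 23 = \left(-15\right) 28 + 23 = -420 + 23 = -397$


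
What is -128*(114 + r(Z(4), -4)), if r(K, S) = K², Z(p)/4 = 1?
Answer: -16640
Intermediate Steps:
Z(p) = 4 (Z(p) = 4*1 = 4)
-128*(114 + r(Z(4), -4)) = -128*(114 + 4²) = -128*(114 + 16) = -128*130 = -16640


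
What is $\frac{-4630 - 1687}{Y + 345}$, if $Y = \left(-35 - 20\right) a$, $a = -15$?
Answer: $- \frac{6317}{1170} \approx -5.3991$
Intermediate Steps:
$Y = 825$ ($Y = \left(-35 - 20\right) \left(-15\right) = \left(-55\right) \left(-15\right) = 825$)
$\frac{-4630 - 1687}{Y + 345} = \frac{-4630 - 1687}{825 + 345} = - \frac{6317}{1170}$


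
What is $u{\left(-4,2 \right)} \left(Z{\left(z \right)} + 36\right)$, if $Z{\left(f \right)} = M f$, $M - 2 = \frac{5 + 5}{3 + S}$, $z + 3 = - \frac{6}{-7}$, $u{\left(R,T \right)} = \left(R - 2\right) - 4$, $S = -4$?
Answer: $- \frac{3720}{7} \approx -531.43$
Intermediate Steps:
$u{\left(R,T \right)} = -6 + R$ ($u{\left(R,T \right)} = \left(-2 + R\right) - 4 = -6 + R$)
$z = - \frac{15}{7}$ ($z = -3 - \frac{6}{-7} = -3 - - \frac{6}{7} = -3 + \frac{6}{7} = - \frac{15}{7} \approx -2.1429$)
$M = -8$ ($M = 2 + \frac{5 + 5}{3 - 4} = 2 + \frac{10}{-1} = 2 + 10 \left(-1\right) = 2 - 10 = -8$)
$Z{\left(f \right)} = - 8 f$
$u{\left(-4,2 \right)} \left(Z{\left(z \right)} + 36\right) = \left(-6 - 4\right) \left(\left(-8\right) \left(- \frac{15}{7}\right) + 36\right) = - 10 \left(\frac{120}{7} + 36\right) = \left(-10\right) \frac{372}{7} = - \frac{3720}{7}$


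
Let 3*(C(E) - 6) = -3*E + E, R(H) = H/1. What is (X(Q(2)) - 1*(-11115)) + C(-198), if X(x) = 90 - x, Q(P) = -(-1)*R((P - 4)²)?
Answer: 11339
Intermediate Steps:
R(H) = H (R(H) = H*1 = H)
C(E) = 6 - 2*E/3 (C(E) = 6 + (-3*E + E)/3 = 6 + (-2*E)/3 = 6 - 2*E/3)
Q(P) = (-4 + P)² (Q(P) = -(-1)*(P - 4)² = -(-1)*(-4 + P)² = (-4 + P)²)
(X(Q(2)) - 1*(-11115)) + C(-198) = ((90 - (-4 + 2)²) - 1*(-11115)) + (6 - ⅔*(-198)) = ((90 - 1*(-2)²) + 11115) + (6 + 132) = ((90 - 1*4) + 11115) + 138 = ((90 - 4) + 11115) + 138 = (86 + 11115) + 138 = 11201 + 138 = 11339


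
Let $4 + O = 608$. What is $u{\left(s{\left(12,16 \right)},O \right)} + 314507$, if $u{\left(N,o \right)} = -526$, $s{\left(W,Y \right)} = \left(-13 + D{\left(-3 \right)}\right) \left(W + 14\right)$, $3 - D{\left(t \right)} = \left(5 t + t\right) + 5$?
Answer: $313981$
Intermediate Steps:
$O = 604$ ($O = -4 + 608 = 604$)
$D{\left(t \right)} = -2 - 6 t$ ($D{\left(t \right)} = 3 - \left(\left(5 t + t\right) + 5\right) = 3 - \left(6 t + 5\right) = 3 - \left(5 + 6 t\right) = -2 - 6 t$)
$s{\left(W,Y \right)} = 42 + 3 W$ ($s{\left(W,Y \right)} = \left(-13 - -16\right) \left(W + 14\right) = \left(-13 + \left(-2 + 18\right)\right) \left(14 + W\right) = \left(-13 + 16\right) \left(14 + W\right) = 3 \left(14 + W\right) = 42 + 3 W$)
$u{\left(s{\left(12,16 \right)},O \right)} + 314507 = -526 + 314507 = 313981$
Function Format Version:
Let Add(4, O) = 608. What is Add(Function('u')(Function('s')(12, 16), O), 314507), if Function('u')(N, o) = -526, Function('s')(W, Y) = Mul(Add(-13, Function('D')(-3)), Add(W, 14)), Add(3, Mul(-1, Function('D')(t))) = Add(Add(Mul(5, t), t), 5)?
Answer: 313981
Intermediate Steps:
O = 604 (O = Add(-4, 608) = 604)
Function('D')(t) = Add(-2, Mul(-6, t)) (Function('D')(t) = Add(3, Mul(-1, Add(Add(Mul(5, t), t), 5))) = Add(3, Mul(-1, Add(Mul(6, t), 5))) = Add(3, Mul(-1, Add(5, Mul(6, t)))) = Add(3, Add(-5, Mul(-6, t))) = Add(-2, Mul(-6, t)))
Function('s')(W, Y) = Add(42, Mul(3, W)) (Function('s')(W, Y) = Mul(Add(-13, Add(-2, Mul(-6, -3))), Add(W, 14)) = Mul(Add(-13, Add(-2, 18)), Add(14, W)) = Mul(Add(-13, 16), Add(14, W)) = Mul(3, Add(14, W)) = Add(42, Mul(3, W)))
Add(Function('u')(Function('s')(12, 16), O), 314507) = Add(-526, 314507) = 313981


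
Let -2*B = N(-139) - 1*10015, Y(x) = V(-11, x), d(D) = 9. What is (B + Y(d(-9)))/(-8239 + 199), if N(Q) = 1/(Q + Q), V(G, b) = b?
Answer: -185945/298016 ≈ -0.62394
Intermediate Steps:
N(Q) = 1/(2*Q)
Y(x) = x
B = 2784171/556 (B = -((½)/(-139) - 1*10015)/2 = -((½)*(-1/139) - 10015)/2 = -(-1/278 - 10015)/2 = -½*(-2784171/278) = 2784171/556 ≈ 5007.5)
(B + Y(d(-9)))/(-8239 + 199) = (2784171/556 + 9)/(-8239 + 199) = (2789175/556)/(-8040) = (2789175/556)*(-1/8040) = -185945/298016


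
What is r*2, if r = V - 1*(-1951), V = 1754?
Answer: 7410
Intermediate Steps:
r = 3705 (r = 1754 - 1*(-1951) = 1754 + 1951 = 3705)
r*2 = 3705*2 = 7410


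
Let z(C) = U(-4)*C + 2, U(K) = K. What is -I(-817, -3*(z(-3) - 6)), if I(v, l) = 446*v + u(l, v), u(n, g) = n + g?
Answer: 365223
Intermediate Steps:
u(n, g) = g + n
z(C) = 2 - 4*C (z(C) = -4*C + 2 = 2 - 4*C)
I(v, l) = l + 447*v (I(v, l) = 446*v + (v + l) = 446*v + (l + v) = l + 447*v)
-I(-817, -3*(z(-3) - 6)) = -(-3*((2 - 4*(-3)) - 6) + 447*(-817)) = -(-3*((2 + 12) - 6) - 365199) = -(-3*(14 - 6) - 365199) = -(-3*8 - 365199) = -(-24 - 365199) = -1*(-365223) = 365223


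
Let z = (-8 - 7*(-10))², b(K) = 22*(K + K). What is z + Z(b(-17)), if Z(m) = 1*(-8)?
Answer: 3836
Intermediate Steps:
b(K) = 44*K (b(K) = 22*(2*K) = 44*K)
Z(m) = -8
z = 3844 (z = (-8 + 70)² = 62² = 3844)
z + Z(b(-17)) = 3844 - 8 = 3836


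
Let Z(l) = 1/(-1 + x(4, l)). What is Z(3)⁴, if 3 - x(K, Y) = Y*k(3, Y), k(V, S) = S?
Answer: 1/2401 ≈ 0.00041649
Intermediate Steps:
x(K, Y) = 3 - Y² (x(K, Y) = 3 - Y*Y = 3 - Y²)
Z(l) = 1/(2 - l²) (Z(l) = 1/(-1 + (3 - l²)) = 1/(2 - l²))
Z(3)⁴ = (-1/(-2 + 3²))⁴ = (-1/(-2 + 9))⁴ = (-1/7)⁴ = (-1*⅐)⁴ = (-⅐)⁴ = 1/2401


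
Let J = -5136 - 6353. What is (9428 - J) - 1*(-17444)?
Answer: 38361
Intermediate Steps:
J = -11489
(9428 - J) - 1*(-17444) = (9428 - 1*(-11489)) - 1*(-17444) = (9428 + 11489) + 17444 = 20917 + 17444 = 38361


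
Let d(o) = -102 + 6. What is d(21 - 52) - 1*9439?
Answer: -9535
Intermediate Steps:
d(o) = -96
d(21 - 52) - 1*9439 = -96 - 1*9439 = -96 - 9439 = -9535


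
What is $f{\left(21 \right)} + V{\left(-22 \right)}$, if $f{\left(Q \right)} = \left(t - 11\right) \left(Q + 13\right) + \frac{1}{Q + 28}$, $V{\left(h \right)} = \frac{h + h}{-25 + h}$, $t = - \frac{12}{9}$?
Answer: $- \frac{2890565}{6909} \approx -418.38$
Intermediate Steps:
$t = - \frac{4}{3}$ ($t = \left(-12\right) \frac{1}{9} = - \frac{4}{3} \approx -1.3333$)
$V{\left(h \right)} = \frac{2 h}{-25 + h}$
$f{\left(Q \right)} = - \frac{481}{3} + \frac{1}{28 + Q} - \frac{37 Q}{3}$ ($f{\left(Q \right)} = \left(- \frac{4}{3} - 11\right) \left(Q + 13\right) + \frac{1}{Q + 28} = - \frac{37 \left(13 + Q\right)}{3} + \frac{1}{28 + Q} = \left(- \frac{481}{3} - \frac{37 Q}{3}\right) + \frac{1}{28 + Q} = - \frac{481}{3} + \frac{1}{28 + Q} - \frac{37 Q}{3}$)
$f{\left(21 \right)} + V{\left(-22 \right)} = \frac{-13465 - 31857 - 37 \cdot 21^{2}}{3 \left(28 + 21\right)} + 2 \left(-22\right) \frac{1}{-25 - 22} = \frac{-13465 - 31857 - 16317}{3 \cdot 49} + 2 \left(-22\right) \frac{1}{-47} = \frac{1}{3} \cdot \frac{1}{49} \left(-13465 - 31857 - 16317\right) + 2 \left(-22\right) \left(- \frac{1}{47}\right) = \frac{1}{3} \cdot \frac{1}{49} \left(-61639\right) + \frac{44}{47} = - \frac{61639}{147} + \frac{44}{47} = - \frac{2890565}{6909}$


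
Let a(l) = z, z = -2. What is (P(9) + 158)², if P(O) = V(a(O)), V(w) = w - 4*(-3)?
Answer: 28224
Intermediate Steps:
a(l) = -2
V(w) = 12 + w (V(w) = w + 12 = 12 + w)
P(O) = 10 (P(O) = 12 - 2 = 10)
(P(9) + 158)² = (10 + 158)² = 168² = 28224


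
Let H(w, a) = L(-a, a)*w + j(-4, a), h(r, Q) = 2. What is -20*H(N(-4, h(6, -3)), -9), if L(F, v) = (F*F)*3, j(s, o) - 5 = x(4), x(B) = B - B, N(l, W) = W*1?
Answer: -9820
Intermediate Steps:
N(l, W) = W
x(B) = 0
j(s, o) = 5 (j(s, o) = 5 + 0 = 5)
L(F, v) = 3*F² (L(F, v) = F²*3 = 3*F²)
H(w, a) = 5 + 3*w*a² (H(w, a) = (3*(-a)²)*w + 5 = (3*a²)*w + 5 = 3*w*a² + 5 = 5 + 3*w*a²)
-20*H(N(-4, h(6, -3)), -9) = -20*(5 + 3*2*(-9)²) = -20*(5 + 3*2*81) = -20*(5 + 486) = -20*491 = -9820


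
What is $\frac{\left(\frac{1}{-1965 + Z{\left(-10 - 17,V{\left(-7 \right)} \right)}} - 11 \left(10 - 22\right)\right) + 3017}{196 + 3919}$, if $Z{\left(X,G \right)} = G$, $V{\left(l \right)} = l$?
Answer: $\frac{6209827}{8114780} \approx 0.76525$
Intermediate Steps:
$\frac{\left(\frac{1}{-1965 + Z{\left(-10 - 17,V{\left(-7 \right)} \right)}} - 11 \left(10 - 22\right)\right) + 3017}{196 + 3919} = \frac{\left(\frac{1}{-1965 - 7} - 11 \left(10 - 22\right)\right) + 3017}{196 + 3919} = \frac{\left(\frac{1}{-1972} - 11 \left(-12\right)\right) + 3017}{4115} = \left(\left(- \frac{1}{1972} - -132\right) + 3017\right) \frac{1}{4115} = \left(\left(- \frac{1}{1972} + 132\right) + 3017\right) \frac{1}{4115} = \left(\frac{260303}{1972} + 3017\right) \frac{1}{4115} = \frac{6209827}{1972} \cdot \frac{1}{4115} = \frac{6209827}{8114780}$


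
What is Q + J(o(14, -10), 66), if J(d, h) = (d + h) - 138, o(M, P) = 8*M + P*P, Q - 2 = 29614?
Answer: 29756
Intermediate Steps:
Q = 29616 (Q = 2 + 29614 = 29616)
o(M, P) = P² + 8*M (o(M, P) = 8*M + P² = P² + 8*M)
J(d, h) = -138 + d + h
Q + J(o(14, -10), 66) = 29616 + (-138 + ((-10)² + 8*14) + 66) = 29616 + (-138 + (100 + 112) + 66) = 29616 + (-138 + 212 + 66) = 29616 + 140 = 29756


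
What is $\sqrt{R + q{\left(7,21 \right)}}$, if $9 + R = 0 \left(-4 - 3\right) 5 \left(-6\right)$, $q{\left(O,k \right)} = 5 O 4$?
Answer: $\sqrt{131} \approx 11.446$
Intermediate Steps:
$q{\left(O,k \right)} = 20 O$
$R = -9$ ($R = -9 + 0 \left(-4 - 3\right) 5 \left(-6\right) = -9 + 0 \left(\left(-7\right) 5\right) \left(-6\right) = -9 + 0 \left(-35\right) \left(-6\right) = -9 + 0 \left(-6\right) = -9 + 0 = -9$)
$\sqrt{R + q{\left(7,21 \right)}} = \sqrt{-9 + 20 \cdot 7} = \sqrt{-9 + 140} = \sqrt{131}$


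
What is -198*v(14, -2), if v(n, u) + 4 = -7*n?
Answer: 20196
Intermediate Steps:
v(n, u) = -4 - 7*n
-198*v(14, -2) = -198*(-4 - 7*14) = -198*(-4 - 98) = -198*(-102) = 20196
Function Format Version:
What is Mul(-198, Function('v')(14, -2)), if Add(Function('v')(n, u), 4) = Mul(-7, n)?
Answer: 20196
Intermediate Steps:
Function('v')(n, u) = Add(-4, Mul(-7, n))
Mul(-198, Function('v')(14, -2)) = Mul(-198, Add(-4, Mul(-7, 14))) = Mul(-198, Add(-4, -98)) = Mul(-198, -102) = 20196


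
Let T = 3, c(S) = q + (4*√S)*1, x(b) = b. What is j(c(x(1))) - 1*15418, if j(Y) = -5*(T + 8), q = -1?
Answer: -15473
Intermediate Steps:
c(S) = -1 + 4*√S (c(S) = -1 + (4*√S)*1 = -1 + 4*√S)
j(Y) = -55 (j(Y) = -5*(3 + 8) = -5*11 = -55)
j(c(x(1))) - 1*15418 = -55 - 1*15418 = -55 - 15418 = -15473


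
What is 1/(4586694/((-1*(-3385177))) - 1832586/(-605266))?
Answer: 1024466271041/4489898954163 ≈ 0.22817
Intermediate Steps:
1/(4586694/((-1*(-3385177))) - 1832586/(-605266)) = 1/(4586694/3385177 - 1832586*(-1/605266)) = 1/(4586694*(1/3385177) + 916293/302633) = 1/(4586694/3385177 + 916293/302633) = 1/(4489898954163/1024466271041) = 1024466271041/4489898954163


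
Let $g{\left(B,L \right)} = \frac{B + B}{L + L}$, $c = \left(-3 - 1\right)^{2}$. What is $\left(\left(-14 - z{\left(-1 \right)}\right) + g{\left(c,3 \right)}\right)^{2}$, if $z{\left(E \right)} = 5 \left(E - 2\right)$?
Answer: $\frac{361}{9} \approx 40.111$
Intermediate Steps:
$c = 16$ ($c = \left(-4\right)^{2} = 16$)
$z{\left(E \right)} = -10 + 5 E$ ($z{\left(E \right)} = 5 \left(-2 + E\right) = -10 + 5 E$)
$g{\left(B,L \right)} = \frac{B}{L}$ ($g{\left(B,L \right)} = \frac{2 B}{2 L} = 2 B \frac{1}{2 L} = \frac{B}{L}$)
$\left(\left(-14 - z{\left(-1 \right)}\right) + g{\left(c,3 \right)}\right)^{2} = \left(\left(-14 - \left(-10 + 5 \left(-1\right)\right)\right) + \frac{16}{3}\right)^{2} = \left(\left(-14 - \left(-10 - 5\right)\right) + 16 \cdot \frac{1}{3}\right)^{2} = \left(\left(-14 - -15\right) + \frac{16}{3}\right)^{2} = \left(\left(-14 + 15\right) + \frac{16}{3}\right)^{2} = \left(1 + \frac{16}{3}\right)^{2} = \left(\frac{19}{3}\right)^{2} = \frac{361}{9}$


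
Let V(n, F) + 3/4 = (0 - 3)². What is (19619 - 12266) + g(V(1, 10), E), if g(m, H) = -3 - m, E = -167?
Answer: 29367/4 ≈ 7341.8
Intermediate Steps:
V(n, F) = 33/4 (V(n, F) = -¾ + (0 - 3)² = -¾ + (-3)² = -¾ + 9 = 33/4)
(19619 - 12266) + g(V(1, 10), E) = (19619 - 12266) + (-3 - 1*33/4) = 7353 + (-3 - 33/4) = 7353 - 45/4 = 29367/4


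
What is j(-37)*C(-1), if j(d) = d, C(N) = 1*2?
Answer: -74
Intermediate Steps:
C(N) = 2
j(-37)*C(-1) = -37*2 = -74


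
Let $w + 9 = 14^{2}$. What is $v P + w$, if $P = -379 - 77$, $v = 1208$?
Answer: $-550661$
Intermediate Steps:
$w = 187$ ($w = -9 + 14^{2} = -9 + 196 = 187$)
$P = -456$ ($P = -379 - 77 = -456$)
$v P + w = 1208 \left(-456\right) + 187 = -550848 + 187 = -550661$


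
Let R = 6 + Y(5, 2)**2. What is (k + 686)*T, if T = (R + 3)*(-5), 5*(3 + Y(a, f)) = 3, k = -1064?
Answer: 139482/5 ≈ 27896.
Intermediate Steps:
Y(a, f) = -12/5 (Y(a, f) = -3 + (1/5)*3 = -3 + 3/5 = -12/5)
R = 294/25 (R = 6 + (-12/5)**2 = 6 + 144/25 = 294/25 ≈ 11.760)
T = -369/5 (T = (294/25 + 3)*(-5) = (369/25)*(-5) = -369/5 ≈ -73.800)
(k + 686)*T = (-1064 + 686)*(-369/5) = -378*(-369/5) = 139482/5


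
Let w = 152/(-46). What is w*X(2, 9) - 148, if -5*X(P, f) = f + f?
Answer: -15652/115 ≈ -136.10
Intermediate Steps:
w = -76/23 (w = 152*(-1/46) = -76/23 ≈ -3.3043)
X(P, f) = -2*f/5 (X(P, f) = -(f + f)/5 = -2*f/5)
w*X(2, 9) - 148 = -(-152)*9/115 - 148 = -76/23*(-18/5) - 148 = 1368/115 - 148 = -15652/115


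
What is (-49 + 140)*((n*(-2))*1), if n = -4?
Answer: 728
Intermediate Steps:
(-49 + 140)*((n*(-2))*1) = (-49 + 140)*(-4*(-2)*1) = 91*(8*1) = 91*8 = 728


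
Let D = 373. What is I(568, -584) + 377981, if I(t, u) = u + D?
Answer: 377770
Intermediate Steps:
I(t, u) = 373 + u (I(t, u) = u + 373 = 373 + u)
I(568, -584) + 377981 = (373 - 584) + 377981 = -211 + 377981 = 377770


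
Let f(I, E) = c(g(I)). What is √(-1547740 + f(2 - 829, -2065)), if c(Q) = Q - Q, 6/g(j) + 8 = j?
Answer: 2*I*√386935 ≈ 1244.1*I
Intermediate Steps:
g(j) = 6/(-8 + j)
c(Q) = 0
f(I, E) = 0
√(-1547740 + f(2 - 829, -2065)) = √(-1547740 + 0) = √(-1547740) = 2*I*√386935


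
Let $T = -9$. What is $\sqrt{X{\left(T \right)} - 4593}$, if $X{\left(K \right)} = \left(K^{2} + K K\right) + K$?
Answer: $2 i \sqrt{1110} \approx 66.633 i$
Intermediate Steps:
$X{\left(K \right)} = K + 2 K^{2}$ ($X{\left(K \right)} = \left(K^{2} + K^{2}\right) + K = 2 K^{2} + K = K + 2 K^{2}$)
$\sqrt{X{\left(T \right)} - 4593} = \sqrt{- 9 \left(1 + 2 \left(-9\right)\right) - 4593} = \sqrt{- 9 \left(1 - 18\right) - 4593} = \sqrt{\left(-9\right) \left(-17\right) - 4593} = \sqrt{153 - 4593} = \sqrt{-4440} = 2 i \sqrt{1110}$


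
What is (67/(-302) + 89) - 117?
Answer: -8523/302 ≈ -28.222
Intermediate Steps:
(67/(-302) + 89) - 117 = (67*(-1/302) + 89) - 117 = (-67/302 + 89) - 117 = 26811/302 - 117 = -8523/302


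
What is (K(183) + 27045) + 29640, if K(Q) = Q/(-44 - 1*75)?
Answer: 6745332/119 ≈ 56683.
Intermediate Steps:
K(Q) = -Q/119 (K(Q) = Q/(-44 - 75) = Q/(-119) = Q*(-1/119) = -Q/119)
(K(183) + 27045) + 29640 = (-1/119*183 + 27045) + 29640 = (-183/119 + 27045) + 29640 = 3218172/119 + 29640 = 6745332/119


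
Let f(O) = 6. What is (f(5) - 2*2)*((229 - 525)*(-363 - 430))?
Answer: 469456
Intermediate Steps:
(f(5) - 2*2)*((229 - 525)*(-363 - 430)) = (6 - 2*2)*((229 - 525)*(-363 - 430)) = (6 - 4)*(-296*(-793)) = 2*234728 = 469456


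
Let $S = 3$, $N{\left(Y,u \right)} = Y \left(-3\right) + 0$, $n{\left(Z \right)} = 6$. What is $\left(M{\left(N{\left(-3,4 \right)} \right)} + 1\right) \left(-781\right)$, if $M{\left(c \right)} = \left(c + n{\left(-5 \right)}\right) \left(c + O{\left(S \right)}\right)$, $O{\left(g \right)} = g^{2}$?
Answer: $-211651$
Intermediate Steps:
$N{\left(Y,u \right)} = - 3 Y$ ($N{\left(Y,u \right)} = - 3 Y + 0 = - 3 Y$)
$M{\left(c \right)} = \left(6 + c\right) \left(9 + c\right)$ ($M{\left(c \right)} = \left(c + 6\right) \left(c + 3^{2}\right) = \left(6 + c\right) \left(c + 9\right) = \left(6 + c\right) \left(9 + c\right)$)
$\left(M{\left(N{\left(-3,4 \right)} \right)} + 1\right) \left(-781\right) = \left(\left(54 + \left(\left(-3\right) \left(-3\right)\right)^{2} + 15 \left(\left(-3\right) \left(-3\right)\right)\right) + 1\right) \left(-781\right) = \left(\left(54 + 9^{2} + 15 \cdot 9\right) + 1\right) \left(-781\right) = \left(\left(54 + 81 + 135\right) + 1\right) \left(-781\right) = \left(270 + 1\right) \left(-781\right) = 271 \left(-781\right) = -211651$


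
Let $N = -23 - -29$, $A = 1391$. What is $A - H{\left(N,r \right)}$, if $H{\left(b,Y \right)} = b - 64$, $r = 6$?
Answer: $1449$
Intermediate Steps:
$N = 6$ ($N = -23 + 29 = 6$)
$H{\left(b,Y \right)} = -64 + b$
$A - H{\left(N,r \right)} = 1391 - \left(-64 + 6\right) = 1391 - -58 = 1391 + 58 = 1449$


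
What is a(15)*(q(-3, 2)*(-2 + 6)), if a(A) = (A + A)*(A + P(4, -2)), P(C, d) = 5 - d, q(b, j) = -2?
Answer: -5280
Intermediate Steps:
a(A) = 2*A*(7 + A) (a(A) = (A + A)*(A + (5 - 1*(-2))) = (2*A)*(A + (5 + 2)) = (2*A)*(A + 7) = (2*A)*(7 + A) = 2*A*(7 + A))
a(15)*(q(-3, 2)*(-2 + 6)) = (2*15*(7 + 15))*(-2*(-2 + 6)) = (2*15*22)*(-2*4) = 660*(-8) = -5280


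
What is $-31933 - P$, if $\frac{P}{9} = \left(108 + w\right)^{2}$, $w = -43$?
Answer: $-69958$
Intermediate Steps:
$P = 38025$ ($P = 9 \left(108 - 43\right)^{2} = 9 \cdot 65^{2} = 9 \cdot 4225 = 38025$)
$-31933 - P = -31933 - 38025 = -69958$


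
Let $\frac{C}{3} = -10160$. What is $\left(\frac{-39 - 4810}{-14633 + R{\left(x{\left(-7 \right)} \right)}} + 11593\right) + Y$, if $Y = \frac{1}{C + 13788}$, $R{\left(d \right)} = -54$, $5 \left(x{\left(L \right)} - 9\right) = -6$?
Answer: $\frac{2842167523393}{245155404} \approx 11593.0$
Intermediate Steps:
$C = -30480$ ($C = 3 \left(-10160\right) = -30480$)
$x{\left(L \right)} = \frac{39}{5}$ ($x{\left(L \right)} = 9 + \frac{1}{5} \left(-6\right) = 9 - \frac{6}{5} = \frac{39}{5}$)
$Y = - \frac{1}{16692}$ ($Y = \frac{1}{-30480 + 13788} = \frac{1}{-16692} = - \frac{1}{16692} \approx -5.9909 \cdot 10^{-5}$)
$\left(\frac{-39 - 4810}{-14633 + R{\left(x{\left(-7 \right)} \right)}} + 11593\right) + Y = \left(\frac{-39 - 4810}{-14633 - 54} + 11593\right) - \frac{1}{16692} = \left(- \frac{4849}{-14687} + 11593\right) - \frac{1}{16692} = \left(\left(-4849\right) \left(- \frac{1}{14687}\right) + 11593\right) - \frac{1}{16692} = \left(\frac{4849}{14687} + 11593\right) - \frac{1}{16692} = \frac{170271240}{14687} - \frac{1}{16692} = \frac{2842167523393}{245155404}$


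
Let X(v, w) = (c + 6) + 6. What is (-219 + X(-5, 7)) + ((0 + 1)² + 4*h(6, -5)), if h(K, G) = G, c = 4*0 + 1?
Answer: -225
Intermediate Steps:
c = 1 (c = 0 + 1 = 1)
X(v, w) = 13 (X(v, w) = (1 + 6) + 6 = 7 + 6 = 13)
(-219 + X(-5, 7)) + ((0 + 1)² + 4*h(6, -5)) = (-219 + 13) + ((0 + 1)² + 4*(-5)) = -206 + (1² - 20) = -206 + (1 - 20) = -206 - 19 = -225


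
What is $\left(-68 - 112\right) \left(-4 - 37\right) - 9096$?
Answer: $-1716$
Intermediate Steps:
$\left(-68 - 112\right) \left(-4 - 37\right) - 9096 = \left(-180\right) \left(-41\right) - 9096 = 7380 - 9096 = -1716$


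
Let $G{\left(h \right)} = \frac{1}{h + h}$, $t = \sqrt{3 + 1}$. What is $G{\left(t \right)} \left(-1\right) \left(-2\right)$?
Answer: $\frac{1}{2} \approx 0.5$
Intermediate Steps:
$t = 2$ ($t = \sqrt{4} = 2$)
$G{\left(h \right)} = \frac{1}{2 h}$
$G{\left(t \right)} \left(-1\right) \left(-2\right) = \frac{1}{2 \cdot 2} \left(-1\right) \left(-2\right) = \frac{1}{2} \cdot \frac{1}{2} \left(-1\right) \left(-2\right) = \frac{1}{4} \left(-1\right) \left(-2\right) = \left(- \frac{1}{4}\right) \left(-2\right) = \frac{1}{2}$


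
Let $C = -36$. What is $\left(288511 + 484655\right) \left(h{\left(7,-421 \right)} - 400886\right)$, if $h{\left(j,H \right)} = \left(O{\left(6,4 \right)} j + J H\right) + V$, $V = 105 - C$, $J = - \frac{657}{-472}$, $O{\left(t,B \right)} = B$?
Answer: $- \frac{73224627063243}{236} \approx -3.1027 \cdot 10^{11}$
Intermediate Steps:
$J = \frac{657}{472}$ ($J = \left(-657\right) \left(- \frac{1}{472}\right) = \frac{657}{472} \approx 1.3919$)
$V = 141$ ($V = 105 - -36 = 105 + 36 = 141$)
$h{\left(j,H \right)} = 141 + 4 j + \frac{657 H}{472}$ ($h{\left(j,H \right)} = \left(4 j + \frac{657 H}{472}\right) + 141 = 141 + 4 j + \frac{657 H}{472}$)
$\left(288511 + 484655\right) \left(h{\left(7,-421 \right)} - 400886\right) = \left(288511 + 484655\right) \left(\left(141 + 4 \cdot 7 + \frac{657}{472} \left(-421\right)\right) - 400886\right) = 773166 \left(\left(141 + 28 - \frac{276597}{472}\right) - 400886\right) = 773166 \left(- \frac{196829}{472} - 400886\right) = 773166 \left(- \frac{189415021}{472}\right) = - \frac{73224627063243}{236}$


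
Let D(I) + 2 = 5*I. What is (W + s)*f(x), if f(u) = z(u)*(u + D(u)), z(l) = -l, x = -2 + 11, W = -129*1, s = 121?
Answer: 3744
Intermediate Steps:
W = -129
x = 9
D(I) = -2 + 5*I
f(u) = -u*(-2 + 6*u) (f(u) = (-u)*(u + (-2 + 5*u)) = (-u)*(-2 + 6*u) = -u*(-2 + 6*u))
(W + s)*f(x) = (-129 + 121)*(2*9*(1 - 3*9)) = -16*9*(1 - 27) = -16*9*(-26) = -8*(-468) = 3744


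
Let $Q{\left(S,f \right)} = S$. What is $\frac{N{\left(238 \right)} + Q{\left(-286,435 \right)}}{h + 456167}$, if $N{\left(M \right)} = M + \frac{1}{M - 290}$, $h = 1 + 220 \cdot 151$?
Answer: $- \frac{2497}{25448176} \approx -9.8121 \cdot 10^{-5}$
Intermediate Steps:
$h = 33221$ ($h = 1 + 33220 = 33221$)
$N{\left(M \right)} = M + \frac{1}{-290 + M}$
$\frac{N{\left(238 \right)} + Q{\left(-286,435 \right)}}{h + 456167} = \frac{\frac{1 + 238^{2} - 69020}{-290 + 238} - 286}{33221 + 456167} = \frac{\frac{1 + 56644 - 69020}{-52} - 286}{489388} = \left(\left(- \frac{1}{52}\right) \left(-12375\right) - 286\right) \frac{1}{489388} = \left(\frac{12375}{52} - 286\right) \frac{1}{489388} = \left(- \frac{2497}{52}\right) \frac{1}{489388} = - \frac{2497}{25448176}$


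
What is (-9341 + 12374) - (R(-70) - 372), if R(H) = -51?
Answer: 3456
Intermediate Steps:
(-9341 + 12374) - (R(-70) - 372) = (-9341 + 12374) - (-51 - 372) = 3033 - 1*(-423) = 3033 + 423 = 3456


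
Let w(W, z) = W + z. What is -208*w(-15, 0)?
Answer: 3120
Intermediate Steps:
-208*w(-15, 0) = -208*(-15 + 0) = -208*(-15) = 3120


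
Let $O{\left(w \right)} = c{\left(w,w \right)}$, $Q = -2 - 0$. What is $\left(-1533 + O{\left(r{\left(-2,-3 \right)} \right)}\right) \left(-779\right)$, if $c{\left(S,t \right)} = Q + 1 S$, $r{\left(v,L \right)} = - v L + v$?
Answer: $1201997$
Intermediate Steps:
$Q = -2$ ($Q = -2 + 0 = -2$)
$r{\left(v,L \right)} = v - L v$ ($r{\left(v,L \right)} = - L v + v = v - L v$)
$c{\left(S,t \right)} = -2 + S$ ($c{\left(S,t \right)} = -2 + 1 S = -2 + S$)
$O{\left(w \right)} = -2 + w$
$\left(-1533 + O{\left(r{\left(-2,-3 \right)} \right)}\right) \left(-779\right) = \left(-1533 - \left(2 + 2 \left(1 - -3\right)\right)\right) \left(-779\right) = \left(-1533 - \left(2 + 2 \left(1 + 3\right)\right)\right) \left(-779\right) = \left(-1533 - 10\right) \left(-779\right) = \left(-1543\right) \left(-779\right) = 1201997$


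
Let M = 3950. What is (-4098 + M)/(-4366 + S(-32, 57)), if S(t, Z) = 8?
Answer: 74/2179 ≈ 0.033961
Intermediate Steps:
(-4098 + M)/(-4366 + S(-32, 57)) = (-4098 + 3950)/(-4366 + 8) = -148/(-4358) = -148*(-1/4358) = 74/2179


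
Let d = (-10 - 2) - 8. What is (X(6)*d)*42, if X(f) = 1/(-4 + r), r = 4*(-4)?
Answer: 42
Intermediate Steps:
r = -16
X(f) = -1/20 (X(f) = 1/(-4 - 16) = 1/(-20) = -1/20)
d = -20 (d = -12 - 8 = -20)
(X(6)*d)*42 = -1/20*(-20)*42 = 1*42 = 42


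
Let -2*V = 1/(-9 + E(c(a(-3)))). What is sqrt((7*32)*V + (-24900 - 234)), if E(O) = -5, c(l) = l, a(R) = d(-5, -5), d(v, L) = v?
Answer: I*sqrt(25126) ≈ 158.51*I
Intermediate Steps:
a(R) = -5
V = 1/28 (V = -1/(2*(-9 - 5)) = -1/2/(-14) = -1/2*(-1/14) = 1/28 ≈ 0.035714)
sqrt((7*32)*V + (-24900 - 234)) = sqrt((7*32)*(1/28) + (-24900 - 234)) = sqrt(224*(1/28) - 25134) = sqrt(8 - 25134) = sqrt(-25126) = I*sqrt(25126)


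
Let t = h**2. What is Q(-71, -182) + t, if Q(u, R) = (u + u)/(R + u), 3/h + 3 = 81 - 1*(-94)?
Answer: 4203205/7484752 ≈ 0.56157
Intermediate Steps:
h = 3/172 (h = 3/(-3 + (81 - 1*(-94))) = 3/(-3 + (81 + 94)) = 3/(-3 + 175) = 3/172 ≈ 0.017442)
Q(u, R) = 2*u/(R + u) (Q(u, R) = (2*u)/(R + u) = 2*u/(R + u))
t = 9/29584 (t = (3/172)**2 = 9/29584 ≈ 0.00030422)
Q(-71, -182) + t = 2*(-71)/(-182 - 71) + 9/29584 = 2*(-71)/(-253) + 9/29584 = 2*(-71)*(-1/253) + 9/29584 = 142/253 + 9/29584 = 4203205/7484752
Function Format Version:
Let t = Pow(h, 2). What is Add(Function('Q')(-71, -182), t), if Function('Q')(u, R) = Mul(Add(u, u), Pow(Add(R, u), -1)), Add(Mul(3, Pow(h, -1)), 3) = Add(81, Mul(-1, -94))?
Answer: Rational(4203205, 7484752) ≈ 0.56157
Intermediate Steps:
h = Rational(3, 172) (h = Mul(3, Pow(Add(-3, Add(81, Mul(-1, -94))), -1)) = Mul(3, Pow(Add(-3, Add(81, 94)), -1)) = Mul(3, Pow(Add(-3, 175), -1)) = Mul(3, Pow(172, -1)) = Mul(3, Rational(1, 172)) = Rational(3, 172) ≈ 0.017442)
Function('Q')(u, R) = Mul(2, u, Pow(Add(R, u), -1)) (Function('Q')(u, R) = Mul(Mul(2, u), Pow(Add(R, u), -1)) = Mul(2, u, Pow(Add(R, u), -1)))
t = Rational(9, 29584) (t = Pow(Rational(3, 172), 2) = Rational(9, 29584) ≈ 0.00030422)
Add(Function('Q')(-71, -182), t) = Add(Mul(2, -71, Pow(Add(-182, -71), -1)), Rational(9, 29584)) = Add(Mul(2, -71, Pow(-253, -1)), Rational(9, 29584)) = Add(Mul(2, -71, Rational(-1, 253)), Rational(9, 29584)) = Add(Rational(142, 253), Rational(9, 29584)) = Rational(4203205, 7484752)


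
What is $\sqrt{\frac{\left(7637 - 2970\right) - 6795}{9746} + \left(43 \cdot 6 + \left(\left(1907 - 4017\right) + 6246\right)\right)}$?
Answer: $\frac{\sqrt{104335305954}}{4873} \approx 66.286$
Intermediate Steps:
$\sqrt{\frac{\left(7637 - 2970\right) - 6795}{9746} + \left(43 \cdot 6 + \left(\left(1907 - 4017\right) + 6246\right)\right)} = \sqrt{\left(4667 - 6795\right) \frac{1}{9746} + \left(258 + \left(-2110 + 6246\right)\right)} = \sqrt{\left(-2128\right) \frac{1}{9746} + \left(258 + 4136\right)} = \sqrt{- \frac{1064}{4873} + 4394} = \sqrt{\frac{21410898}{4873}} = \frac{\sqrt{104335305954}}{4873}$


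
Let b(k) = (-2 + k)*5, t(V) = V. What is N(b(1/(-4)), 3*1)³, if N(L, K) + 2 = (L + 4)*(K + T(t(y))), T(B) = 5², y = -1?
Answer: -8615125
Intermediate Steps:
T(B) = 25
b(k) = -10 + 5*k
N(L, K) = -2 + (4 + L)*(25 + K) (N(L, K) = -2 + (L + 4)*(K + 25) = -2 + (4 + L)*(25 + K))
N(b(1/(-4)), 3*1)³ = (98 + 4*(3*1) + 25*(-10 + 5/(-4)) + (3*1)*(-10 + 5/(-4)))³ = (98 + 4*3 + 25*(-10 + 5*(-¼)) + 3*(-10 + 5*(-¼)))³ = (98 + 12 + 25*(-10 - 5/4) + 3*(-10 - 5/4))³ = (98 + 12 + 25*(-45/4) + 3*(-45/4))³ = (98 + 12 - 1125/4 - 135/4)³ = (-205)³ = -8615125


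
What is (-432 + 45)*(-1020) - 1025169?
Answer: -630429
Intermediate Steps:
(-432 + 45)*(-1020) - 1025169 = -387*(-1020) - 1025169 = 394740 - 1025169 = -630429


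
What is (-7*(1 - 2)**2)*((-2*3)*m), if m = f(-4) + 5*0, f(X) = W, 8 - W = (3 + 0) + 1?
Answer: 168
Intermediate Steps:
W = 4 (W = 8 - ((3 + 0) + 1) = 8 - (3 + 1) = 8 - 1*4 = 8 - 4 = 4)
f(X) = 4
m = 4 (m = 4 + 5*0 = 4 + 0 = 4)
(-7*(1 - 2)**2)*((-2*3)*m) = (-7*(1 - 2)**2)*(-2*3*4) = (-7*(-1)**2)*(-6*4) = -7*1*(-24) = -7*(-24) = 168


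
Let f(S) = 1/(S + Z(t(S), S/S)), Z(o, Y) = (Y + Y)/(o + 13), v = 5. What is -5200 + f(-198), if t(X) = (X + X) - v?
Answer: -199747794/38413 ≈ -5200.0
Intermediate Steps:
t(X) = -5 + 2*X (t(X) = (X + X) - 1*5 = 2*X - 5 = -5 + 2*X)
Z(o, Y) = 2*Y/(13 + o) (Z(o, Y) = (2*Y)/(13 + o) = 2*Y/(13 + o))
f(S) = 1/(S + 2/(8 + 2*S)) (f(S) = 1/(S + 2*(S/S)/(13 + (-5 + 2*S))) = 1/(S + 2*1/(8 + 2*S)) = 1/(S + 2/(8 + 2*S)))
-5200 + f(-198) = -5200 + (4 - 198)/(1 - 198*(4 - 198)) = -5200 - 194/(1 - 198*(-194)) = -5200 - 194/(1 + 38412) = -5200 - 194/38413 = -199747794/38413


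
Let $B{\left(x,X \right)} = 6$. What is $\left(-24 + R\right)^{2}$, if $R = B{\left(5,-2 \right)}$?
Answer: $324$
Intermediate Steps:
$R = 6$
$\left(-24 + R\right)^{2} = \left(-24 + 6\right)^{2} = \left(-18\right)^{2} = 324$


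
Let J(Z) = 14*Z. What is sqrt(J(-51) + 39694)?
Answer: 2*sqrt(9745) ≈ 197.43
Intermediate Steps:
sqrt(J(-51) + 39694) = sqrt(14*(-51) + 39694) = sqrt(-714 + 39694) = sqrt(38980) = 2*sqrt(9745)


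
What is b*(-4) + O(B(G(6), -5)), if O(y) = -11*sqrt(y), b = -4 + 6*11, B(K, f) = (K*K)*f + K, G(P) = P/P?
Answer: -248 - 22*I ≈ -248.0 - 22.0*I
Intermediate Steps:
G(P) = 1
B(K, f) = K + f*K**2 (B(K, f) = K**2*f + K = f*K**2 + K = K + f*K**2)
b = 62 (b = -4 + 66 = 62)
b*(-4) + O(B(G(6), -5)) = 62*(-4) - 11*sqrt(1 + 1*(-5)) = -248 - 11*sqrt(1 - 5) = -248 - 11*2*I = -248 - 22*I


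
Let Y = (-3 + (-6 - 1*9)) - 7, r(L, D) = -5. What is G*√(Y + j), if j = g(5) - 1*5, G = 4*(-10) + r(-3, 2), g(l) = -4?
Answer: -45*I*√34 ≈ -262.39*I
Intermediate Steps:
G = -45 (G = 4*(-10) - 5 = -40 - 5 = -45)
Y = -25 (Y = (-3 + (-6 - 9)) - 7 = (-3 - 15) - 7 = -18 - 7 = -25)
j = -9 (j = -4 - 1*5 = -4 - 5 = -9)
G*√(Y + j) = -45*√(-25 - 9) = -45*I*√34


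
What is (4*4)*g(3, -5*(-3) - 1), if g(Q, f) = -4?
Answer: -64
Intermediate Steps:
(4*4)*g(3, -5*(-3) - 1) = (4*4)*(-4) = 16*(-4) = -64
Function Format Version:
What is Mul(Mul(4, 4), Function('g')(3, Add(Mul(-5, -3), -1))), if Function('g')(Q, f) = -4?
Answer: -64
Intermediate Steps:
Mul(Mul(4, 4), Function('g')(3, Add(Mul(-5, -3), -1))) = Mul(Mul(4, 4), -4) = Mul(16, -4) = -64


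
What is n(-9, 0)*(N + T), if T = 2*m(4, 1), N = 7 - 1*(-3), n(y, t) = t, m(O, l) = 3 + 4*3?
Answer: 0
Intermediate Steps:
m(O, l) = 15 (m(O, l) = 3 + 12 = 15)
N = 10 (N = 7 + 3 = 10)
T = 30 (T = 2*15 = 30)
n(-9, 0)*(N + T) = 0*(10 + 30) = 0*40 = 0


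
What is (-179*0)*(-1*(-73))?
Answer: 0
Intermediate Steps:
(-179*0)*(-1*(-73)) = 0*73 = 0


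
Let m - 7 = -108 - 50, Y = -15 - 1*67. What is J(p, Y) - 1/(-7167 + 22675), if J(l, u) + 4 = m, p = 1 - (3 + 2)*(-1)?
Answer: -2403741/15508 ≈ -155.00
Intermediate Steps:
Y = -82 (Y = -15 - 67 = -82)
p = 6 (p = 1 - 5*(-1) = 1 - 1*(-5) = 1 + 5 = 6)
m = -151 (m = 7 + (-108 - 50) = 7 - 158 = -151)
J(l, u) = -155 (J(l, u) = -4 - 151 = -155)
J(p, Y) - 1/(-7167 + 22675) = -155 - 1/(-7167 + 22675) = -155 - 1/15508 = -2403741/15508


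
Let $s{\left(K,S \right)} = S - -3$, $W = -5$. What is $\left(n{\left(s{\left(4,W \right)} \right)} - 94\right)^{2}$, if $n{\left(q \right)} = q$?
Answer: $9216$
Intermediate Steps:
$s{\left(K,S \right)} = 3 + S$ ($s{\left(K,S \right)} = S + 3 = 3 + S$)
$\left(n{\left(s{\left(4,W \right)} \right)} - 94\right)^{2} = \left(\left(3 - 5\right) - 94\right)^{2} = \left(-2 - 94\right)^{2} = \left(-96\right)^{2} = 9216$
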